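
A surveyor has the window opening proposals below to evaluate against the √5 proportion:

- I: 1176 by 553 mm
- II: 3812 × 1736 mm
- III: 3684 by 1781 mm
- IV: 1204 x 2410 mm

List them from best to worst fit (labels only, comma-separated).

II, I, III, IV

I: 1176/553 ≈ 2.127 → |2.127 − 2.236| = 0.109
II: 3812/1736 ≈ 2.196 → |2.196 − 2.236| = 0.040
III: 3684/1781 ≈ 2.069 → |2.069 − 2.236| = 0.167
IV: 2410/1204 ≈ 2.002 → |2.002 − 2.236| = 0.234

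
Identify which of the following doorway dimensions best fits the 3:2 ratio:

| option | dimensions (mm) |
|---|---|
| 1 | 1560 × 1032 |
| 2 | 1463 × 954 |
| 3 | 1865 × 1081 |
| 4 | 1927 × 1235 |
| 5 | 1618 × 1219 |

1

Ratios (long/short): 1 ≈ 1.512; 2 ≈ 1.534; 3 ≈ 1.725; 4 ≈ 1.560; 5 ≈ 1.327.
3:2 ≈ 1.500; option 1 is nearest (Δ 0.012).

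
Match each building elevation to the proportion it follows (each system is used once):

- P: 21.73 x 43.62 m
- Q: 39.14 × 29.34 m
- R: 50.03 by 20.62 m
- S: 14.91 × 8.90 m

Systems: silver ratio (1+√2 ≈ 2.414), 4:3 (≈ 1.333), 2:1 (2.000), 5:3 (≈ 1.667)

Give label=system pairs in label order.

P=2:1, Q=4:3, R=silver ratio, S=5:3

P = 43.62/21.73 ≈ 2.007 → 2:1 (2.000)
Q = 39.14/29.34 ≈ 1.334 → 4:3 (1.333)
R = 50.03/20.62 ≈ 2.426 → silver ratio (2.414)
S = 14.91/8.90 ≈ 1.675 → 5:3 (1.667)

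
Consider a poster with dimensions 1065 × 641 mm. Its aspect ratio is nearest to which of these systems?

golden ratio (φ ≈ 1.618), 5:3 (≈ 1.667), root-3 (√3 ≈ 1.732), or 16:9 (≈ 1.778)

5:3

1065/641 ≈ 1.661. Nearest candidates are 5:3 (1.667, off by 0.006) and golden ratio (1.618, off by 0.043).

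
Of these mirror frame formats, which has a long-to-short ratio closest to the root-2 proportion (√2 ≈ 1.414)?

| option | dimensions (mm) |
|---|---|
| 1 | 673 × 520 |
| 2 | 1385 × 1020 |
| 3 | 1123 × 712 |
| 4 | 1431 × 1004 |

Target root-2 ≈ 1.414.
1: 1.294 (Δ0.120)  2: 1.358 (Δ0.056)  3: 1.577 (Δ0.163)  4: 1.425 (Δ0.011)

4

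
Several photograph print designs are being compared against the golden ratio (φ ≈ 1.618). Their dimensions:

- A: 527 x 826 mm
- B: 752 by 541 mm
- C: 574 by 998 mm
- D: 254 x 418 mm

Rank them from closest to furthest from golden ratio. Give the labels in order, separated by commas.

D, A, C, B

A: 826/527 ≈ 1.567 → |1.567 − 1.618| = 0.051
B: 752/541 ≈ 1.390 → |1.390 − 1.618| = 0.228
C: 998/574 ≈ 1.739 → |1.739 − 1.618| = 0.121
D: 418/254 ≈ 1.646 → |1.646 − 1.618| = 0.028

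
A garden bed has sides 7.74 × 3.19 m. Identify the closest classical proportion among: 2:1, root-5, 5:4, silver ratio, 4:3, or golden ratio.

silver ratio

Ratio = 7.74 / 3.19 ≈ 2.426.
Distances: 2:1 2.000 (Δ 0.426); root-5 2.236 (Δ 0.190); 5:4 1.250 (Δ 1.176); silver ratio 2.414 (Δ 0.012); 4:3 1.333 (Δ 1.093); golden ratio 1.618 (Δ 0.808).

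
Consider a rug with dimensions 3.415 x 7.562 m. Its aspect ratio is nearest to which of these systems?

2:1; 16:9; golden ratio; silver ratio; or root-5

7.562/3.415 ≈ 2.214. Nearest candidates are root-5 (2.236, off by 0.022) and silver ratio (2.414, off by 0.200).

root-5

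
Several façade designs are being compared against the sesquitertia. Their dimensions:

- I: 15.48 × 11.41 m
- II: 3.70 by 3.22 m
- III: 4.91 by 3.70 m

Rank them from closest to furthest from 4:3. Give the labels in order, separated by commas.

III, I, II

I: 15.48/11.41 ≈ 1.357 → |1.357 − 1.333| = 0.024
II: 3.70/3.22 ≈ 1.149 → |1.149 − 1.333| = 0.184
III: 4.91/3.70 ≈ 1.327 → |1.327 − 1.333| = 0.006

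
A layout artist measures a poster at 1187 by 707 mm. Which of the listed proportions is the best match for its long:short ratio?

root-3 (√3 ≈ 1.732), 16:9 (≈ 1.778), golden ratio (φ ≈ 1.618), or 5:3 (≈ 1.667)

5:3

Ratio = 1187 / 707 ≈ 1.679.
Distances: root-3 1.732 (Δ 0.053); 16:9 1.778 (Δ 0.099); golden ratio 1.618 (Δ 0.061); 5:3 1.667 (Δ 0.012).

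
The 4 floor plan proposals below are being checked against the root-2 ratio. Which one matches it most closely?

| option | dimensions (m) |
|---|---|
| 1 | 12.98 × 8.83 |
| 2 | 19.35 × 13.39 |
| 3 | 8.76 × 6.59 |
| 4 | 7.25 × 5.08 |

4

Ratios (long/short): 1 ≈ 1.470; 2 ≈ 1.445; 3 ≈ 1.329; 4 ≈ 1.427.
root-2 ≈ 1.414; option 4 is nearest (Δ 0.013).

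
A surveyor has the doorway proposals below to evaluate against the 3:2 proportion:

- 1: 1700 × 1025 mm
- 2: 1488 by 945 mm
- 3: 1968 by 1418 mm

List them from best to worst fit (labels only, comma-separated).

Ratios: 1 = 1700 / 1025 ≈ 1.659; 2 = 1488 / 945 ≈ 1.575; 3 = 1968 / 1418 ≈ 1.388.
|Δ from 1.500|: 1 0.159; 2 0.075; 3 0.112.

2, 3, 1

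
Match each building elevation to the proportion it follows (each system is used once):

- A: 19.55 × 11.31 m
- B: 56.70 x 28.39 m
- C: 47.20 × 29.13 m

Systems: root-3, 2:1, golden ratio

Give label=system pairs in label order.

Ratios: A ≈ 1.729; B ≈ 1.997; C ≈ 1.620.
Targets: root-3 ≈ 1.732; 2:1 ≈ 2.000; golden ratio ≈ 1.618.

A=root-3, B=2:1, C=golden ratio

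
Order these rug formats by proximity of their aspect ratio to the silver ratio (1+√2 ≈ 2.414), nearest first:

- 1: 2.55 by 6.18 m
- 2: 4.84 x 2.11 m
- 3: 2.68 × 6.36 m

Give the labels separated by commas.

Ratios: 1 = 6.18 / 2.55 ≈ 2.424; 2 = 4.84 / 2.11 ≈ 2.294; 3 = 6.36 / 2.68 ≈ 2.373.
|Δ from 2.414|: 1 0.010; 2 0.120; 3 0.041.

1, 3, 2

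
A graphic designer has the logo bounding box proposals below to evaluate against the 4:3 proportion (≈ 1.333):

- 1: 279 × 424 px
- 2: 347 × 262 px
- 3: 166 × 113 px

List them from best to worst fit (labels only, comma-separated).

2, 3, 1

Ratios: 1 = 424 / 279 ≈ 1.520; 2 = 347 / 262 ≈ 1.324; 3 = 166 / 113 ≈ 1.469.
|Δ from 1.333|: 1 0.187; 2 0.009; 3 0.136.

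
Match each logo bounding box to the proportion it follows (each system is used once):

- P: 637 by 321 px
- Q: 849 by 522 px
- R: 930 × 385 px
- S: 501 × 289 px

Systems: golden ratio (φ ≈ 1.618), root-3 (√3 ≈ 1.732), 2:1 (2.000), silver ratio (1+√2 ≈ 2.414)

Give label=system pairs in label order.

P=2:1, Q=golden ratio, R=silver ratio, S=root-3

P = 637/321 ≈ 1.984 → 2:1 (2.000)
Q = 849/522 ≈ 1.626 → golden ratio (1.618)
R = 930/385 ≈ 2.416 → silver ratio (2.414)
S = 501/289 ≈ 1.734 → root-3 (1.732)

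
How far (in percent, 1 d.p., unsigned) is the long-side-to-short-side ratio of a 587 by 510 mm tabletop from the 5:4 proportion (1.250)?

7.9%

Ratio = 587 / 510 ≈ 1.1510.
Ideal 5:4 = 1.2500. |1.1510 − 1.2500| / 1.2500 ≈ 7.92% → 7.9%.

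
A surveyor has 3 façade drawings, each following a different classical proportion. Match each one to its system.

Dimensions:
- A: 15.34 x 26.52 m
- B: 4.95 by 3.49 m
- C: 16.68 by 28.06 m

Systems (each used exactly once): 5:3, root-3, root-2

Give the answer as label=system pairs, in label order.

Ratios: A ≈ 1.729; B ≈ 1.418; C ≈ 1.682.
Targets: 5:3 ≈ 1.667; root-3 ≈ 1.732; root-2 ≈ 1.414.

A=root-3, B=root-2, C=5:3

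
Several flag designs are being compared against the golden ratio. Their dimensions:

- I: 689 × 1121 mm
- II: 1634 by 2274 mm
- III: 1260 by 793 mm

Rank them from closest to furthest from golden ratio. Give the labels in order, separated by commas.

I, III, II

Ratios: I = 1121 / 689 ≈ 1.627; II = 2274 / 1634 ≈ 1.392; III = 1260 / 793 ≈ 1.589.
|Δ from 1.618|: I 0.009; II 0.226; III 0.029.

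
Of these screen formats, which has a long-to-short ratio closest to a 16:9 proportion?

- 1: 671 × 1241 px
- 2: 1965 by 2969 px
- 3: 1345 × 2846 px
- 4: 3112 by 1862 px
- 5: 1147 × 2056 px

Ratios (long/short): 1 ≈ 1.849; 2 ≈ 1.511; 3 ≈ 2.116; 4 ≈ 1.671; 5 ≈ 1.793.
16:9 ≈ 1.778; option 5 is nearest (Δ 0.015).

5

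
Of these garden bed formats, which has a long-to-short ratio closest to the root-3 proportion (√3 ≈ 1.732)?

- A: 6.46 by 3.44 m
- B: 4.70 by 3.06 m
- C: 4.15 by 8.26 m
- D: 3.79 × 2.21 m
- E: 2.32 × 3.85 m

D

Ratios (long/short): A ≈ 1.878; B ≈ 1.536; C ≈ 1.990; D ≈ 1.715; E ≈ 1.659.
root-3 ≈ 1.732; option D is nearest (Δ 0.017).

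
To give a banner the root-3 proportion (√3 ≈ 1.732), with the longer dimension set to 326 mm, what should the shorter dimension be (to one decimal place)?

root-3 ≈ 1.73205.
Shorter side = 326 ÷ 1.73205 ≈ 188.216 → 188.2 mm.

188.2 mm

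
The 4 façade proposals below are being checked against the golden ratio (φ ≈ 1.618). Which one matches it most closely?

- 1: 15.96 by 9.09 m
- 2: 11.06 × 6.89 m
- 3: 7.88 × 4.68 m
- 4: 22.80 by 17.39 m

2

Target golden ratio ≈ 1.618.
1: 1.756 (Δ0.138)  2: 1.605 (Δ0.013)  3: 1.684 (Δ0.066)  4: 1.311 (Δ0.307)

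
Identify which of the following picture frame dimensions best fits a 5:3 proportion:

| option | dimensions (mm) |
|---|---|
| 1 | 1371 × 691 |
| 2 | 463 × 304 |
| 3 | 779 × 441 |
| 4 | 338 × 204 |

Ratios (long/short): 1 ≈ 1.984; 2 ≈ 1.523; 3 ≈ 1.766; 4 ≈ 1.657.
5:3 ≈ 1.667; option 4 is nearest (Δ 0.010).

4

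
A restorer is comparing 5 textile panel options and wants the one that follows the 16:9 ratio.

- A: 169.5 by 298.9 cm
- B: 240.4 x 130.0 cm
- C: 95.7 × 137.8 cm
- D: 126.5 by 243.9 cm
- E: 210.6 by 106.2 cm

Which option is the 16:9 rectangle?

Target 16:9 ≈ 1.778.
A: 1.763 (Δ0.015)  B: 1.849 (Δ0.071)  C: 1.440 (Δ0.338)  D: 1.928 (Δ0.150)  E: 1.983 (Δ0.205)

A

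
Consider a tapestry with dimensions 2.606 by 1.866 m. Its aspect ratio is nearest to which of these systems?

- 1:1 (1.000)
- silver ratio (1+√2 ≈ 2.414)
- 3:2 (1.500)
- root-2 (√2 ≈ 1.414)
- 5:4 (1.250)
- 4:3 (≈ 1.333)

root-2

2.606/1.866 ≈ 1.397. Nearest candidates are root-2 (1.414, off by 0.017) and 4:3 (1.333, off by 0.064).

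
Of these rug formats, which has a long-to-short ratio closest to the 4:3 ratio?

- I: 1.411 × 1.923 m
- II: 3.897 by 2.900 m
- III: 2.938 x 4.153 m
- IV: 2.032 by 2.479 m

II

Ratios (long/short): I ≈ 1.363; II ≈ 1.344; III ≈ 1.414; IV ≈ 1.220.
4:3 ≈ 1.333; option II is nearest (Δ 0.011).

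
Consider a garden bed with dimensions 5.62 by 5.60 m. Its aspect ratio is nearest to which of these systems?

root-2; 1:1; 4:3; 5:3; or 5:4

5.62/5.60 ≈ 1.004. Nearest candidates are 1:1 (1.000, off by 0.004) and 5:4 (1.250, off by 0.246).

1:1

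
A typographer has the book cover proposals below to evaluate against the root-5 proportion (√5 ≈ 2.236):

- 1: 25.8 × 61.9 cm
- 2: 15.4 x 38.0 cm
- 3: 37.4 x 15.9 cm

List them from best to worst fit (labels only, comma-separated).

3, 1, 2

Ratios: 1 = 61.9 / 25.8 ≈ 2.399; 2 = 38.0 / 15.4 ≈ 2.468; 3 = 37.4 / 15.9 ≈ 2.352.
|Δ from 2.236|: 1 0.163; 2 0.232; 3 0.116.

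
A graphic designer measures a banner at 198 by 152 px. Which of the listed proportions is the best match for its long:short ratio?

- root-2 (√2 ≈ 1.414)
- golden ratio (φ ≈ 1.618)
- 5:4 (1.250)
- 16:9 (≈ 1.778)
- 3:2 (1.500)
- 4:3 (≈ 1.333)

Ratio = 198 / 152 ≈ 1.303.
Distances: root-2 1.414 (Δ 0.111); golden ratio 1.618 (Δ 0.315); 5:4 1.250 (Δ 0.053); 16:9 1.778 (Δ 0.475); 3:2 1.500 (Δ 0.197); 4:3 1.333 (Δ 0.030).

4:3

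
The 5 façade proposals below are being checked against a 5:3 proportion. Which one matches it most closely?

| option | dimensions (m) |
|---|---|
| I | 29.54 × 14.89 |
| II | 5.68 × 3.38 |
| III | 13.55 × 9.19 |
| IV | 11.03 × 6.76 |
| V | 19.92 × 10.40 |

II

Target 5:3 ≈ 1.667.
I: 1.984 (Δ0.317)  II: 1.680 (Δ0.013)  III: 1.474 (Δ0.193)  IV: 1.632 (Δ0.035)  V: 1.915 (Δ0.248)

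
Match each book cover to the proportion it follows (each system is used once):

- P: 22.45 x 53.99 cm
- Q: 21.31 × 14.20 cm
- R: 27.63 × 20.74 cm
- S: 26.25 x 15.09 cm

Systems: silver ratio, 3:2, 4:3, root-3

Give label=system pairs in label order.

P=silver ratio, Q=3:2, R=4:3, S=root-3

P = 53.99/22.45 ≈ 2.405 → silver ratio (2.414)
Q = 21.31/14.20 ≈ 1.501 → 3:2 (1.500)
R = 27.63/20.74 ≈ 1.332 → 4:3 (1.333)
S = 26.25/15.09 ≈ 1.740 → root-3 (1.732)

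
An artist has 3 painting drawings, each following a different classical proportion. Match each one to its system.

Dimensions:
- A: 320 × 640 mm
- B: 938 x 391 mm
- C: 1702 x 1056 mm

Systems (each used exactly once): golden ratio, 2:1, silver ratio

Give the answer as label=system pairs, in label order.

A=2:1, B=silver ratio, C=golden ratio

Ratios: A ≈ 2.000; B ≈ 2.399; C ≈ 1.612.
Targets: golden ratio ≈ 1.618; 2:1 ≈ 2.000; silver ratio ≈ 2.414.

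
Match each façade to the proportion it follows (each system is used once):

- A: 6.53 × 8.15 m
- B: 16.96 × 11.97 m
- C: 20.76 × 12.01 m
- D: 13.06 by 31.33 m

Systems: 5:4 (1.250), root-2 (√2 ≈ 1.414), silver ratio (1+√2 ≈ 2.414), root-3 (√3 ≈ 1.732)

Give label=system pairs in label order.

Ratios: A ≈ 1.248; B ≈ 1.417; C ≈ 1.729; D ≈ 2.399.
Targets: 5:4 ≈ 1.250; root-2 ≈ 1.414; silver ratio ≈ 2.414; root-3 ≈ 1.732.

A=5:4, B=root-2, C=root-3, D=silver ratio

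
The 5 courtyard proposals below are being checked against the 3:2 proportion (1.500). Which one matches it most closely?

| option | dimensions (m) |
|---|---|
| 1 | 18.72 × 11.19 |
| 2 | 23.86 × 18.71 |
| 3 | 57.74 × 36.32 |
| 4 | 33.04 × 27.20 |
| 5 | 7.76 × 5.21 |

5

Target 3:2 ≈ 1.500.
1: 1.673 (Δ0.173)  2: 1.275 (Δ0.225)  3: 1.590 (Δ0.090)  4: 1.215 (Δ0.285)  5: 1.489 (Δ0.011)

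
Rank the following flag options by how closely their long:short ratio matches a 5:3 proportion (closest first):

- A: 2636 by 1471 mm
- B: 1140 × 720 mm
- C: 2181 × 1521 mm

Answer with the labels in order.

B, A, C

Ratios: A = 2636 / 1471 ≈ 1.792; B = 1140 / 720 ≈ 1.583; C = 2181 / 1521 ≈ 1.434.
|Δ from 1.667|: A 0.125; B 0.084; C 0.233.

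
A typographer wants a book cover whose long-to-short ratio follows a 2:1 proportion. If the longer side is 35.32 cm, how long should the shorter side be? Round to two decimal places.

17.66 cm

2:1 = 2.00000.
Shorter side = 35.32 ÷ 2.00000 ≈ 17.6600 → 17.66 cm.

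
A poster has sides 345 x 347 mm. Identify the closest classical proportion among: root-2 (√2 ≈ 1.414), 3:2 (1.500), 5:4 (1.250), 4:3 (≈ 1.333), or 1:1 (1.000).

1:1

347/345 ≈ 1.006. Nearest candidates are 1:1 (1.000, off by 0.006) and 5:4 (1.250, off by 0.244).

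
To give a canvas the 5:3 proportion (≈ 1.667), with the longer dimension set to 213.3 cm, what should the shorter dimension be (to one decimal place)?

5:3 ≈ 1.66667.
Shorter side = 213.3 ÷ 1.66667 ≈ 127.980 → 128.0 cm.

128.0 cm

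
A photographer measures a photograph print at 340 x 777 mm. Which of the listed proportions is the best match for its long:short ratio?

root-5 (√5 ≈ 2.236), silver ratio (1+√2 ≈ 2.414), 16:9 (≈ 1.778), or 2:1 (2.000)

Ratio = 777 / 340 ≈ 2.285.
Distances: root-5 2.236 (Δ 0.049); silver ratio 2.414 (Δ 0.129); 16:9 1.778 (Δ 0.507); 2:1 2.000 (Δ 0.285).

root-5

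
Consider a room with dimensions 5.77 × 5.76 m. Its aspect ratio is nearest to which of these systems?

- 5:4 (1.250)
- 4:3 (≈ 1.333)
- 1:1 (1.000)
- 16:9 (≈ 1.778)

5.77/5.76 ≈ 1.002. Nearest candidates are 1:1 (1.000, off by 0.002) and 5:4 (1.250, off by 0.248).

1:1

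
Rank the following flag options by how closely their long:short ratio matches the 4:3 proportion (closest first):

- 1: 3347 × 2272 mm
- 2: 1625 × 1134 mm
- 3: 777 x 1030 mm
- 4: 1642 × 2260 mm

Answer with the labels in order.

1: 3347/2272 ≈ 1.473 → |1.473 − 1.333| = 0.140
2: 1625/1134 ≈ 1.433 → |1.433 − 1.333| = 0.100
3: 1030/777 ≈ 1.326 → |1.326 − 1.333| = 0.007
4: 2260/1642 ≈ 1.376 → |1.376 − 1.333| = 0.043

3, 4, 2, 1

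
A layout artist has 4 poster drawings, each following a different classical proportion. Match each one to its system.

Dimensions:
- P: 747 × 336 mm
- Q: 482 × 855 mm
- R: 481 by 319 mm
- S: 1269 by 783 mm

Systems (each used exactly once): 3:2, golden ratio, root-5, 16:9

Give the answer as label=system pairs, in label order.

Ratios: P ≈ 2.223; Q ≈ 1.774; R ≈ 1.508; S ≈ 1.621.
Targets: 3:2 ≈ 1.500; golden ratio ≈ 1.618; root-5 ≈ 2.236; 16:9 ≈ 1.778.

P=root-5, Q=16:9, R=3:2, S=golden ratio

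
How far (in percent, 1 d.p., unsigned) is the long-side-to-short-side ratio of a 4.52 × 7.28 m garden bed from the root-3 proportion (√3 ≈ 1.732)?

Ratio = 7.28 / 4.52 ≈ 1.6106.
Ideal root-3 ≈ 1.7321. |1.6106 − 1.7321| / 1.7321 ≈ 7.01% → 7.0%.

7.0%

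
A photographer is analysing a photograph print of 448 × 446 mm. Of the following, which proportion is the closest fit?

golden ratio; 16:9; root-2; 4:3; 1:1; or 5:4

448/446 ≈ 1.004. Nearest candidates are 1:1 (1.000, off by 0.004) and 5:4 (1.250, off by 0.246).

1:1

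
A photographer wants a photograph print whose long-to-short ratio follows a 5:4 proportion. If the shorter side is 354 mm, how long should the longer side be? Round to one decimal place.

442.5 mm

5:4 = 1.25000.
Longer side = 354 × 1.25000 ≈ 442.500 → 442.5 mm.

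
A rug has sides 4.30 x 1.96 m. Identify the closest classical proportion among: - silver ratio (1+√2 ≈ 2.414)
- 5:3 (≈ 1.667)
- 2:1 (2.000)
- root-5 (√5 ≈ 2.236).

root-5

4.30/1.96 ≈ 2.194. Nearest candidates are root-5 (2.236, off by 0.042) and 2:1 (2.000, off by 0.194).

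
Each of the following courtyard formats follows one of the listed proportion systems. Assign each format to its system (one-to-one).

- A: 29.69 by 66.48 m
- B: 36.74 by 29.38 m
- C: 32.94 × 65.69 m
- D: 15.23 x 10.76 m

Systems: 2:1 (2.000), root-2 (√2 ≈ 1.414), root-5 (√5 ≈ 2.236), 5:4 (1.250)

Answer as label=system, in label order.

A=root-5, B=5:4, C=2:1, D=root-2

A = 66.48/29.69 ≈ 2.239 → root-5 (2.236)
B = 36.74/29.38 ≈ 1.251 → 5:4 (1.250)
C = 65.69/32.94 ≈ 1.994 → 2:1 (2.000)
D = 15.23/10.76 ≈ 1.415 → root-2 (1.414)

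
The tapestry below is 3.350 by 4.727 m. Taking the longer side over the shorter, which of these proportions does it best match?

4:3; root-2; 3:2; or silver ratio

root-2

Ratio = 4.727 / 3.350 ≈ 1.411.
Distances: 4:3 1.333 (Δ 0.078); root-2 1.414 (Δ 0.003); 3:2 1.500 (Δ 0.089); silver ratio 2.414 (Δ 1.003).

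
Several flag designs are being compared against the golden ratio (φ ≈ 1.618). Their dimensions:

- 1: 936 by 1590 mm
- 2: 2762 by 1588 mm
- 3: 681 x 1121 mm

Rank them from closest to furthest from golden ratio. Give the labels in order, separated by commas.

3, 1, 2

Ratios: 1 = 1590 / 936 ≈ 1.699; 2 = 2762 / 1588 ≈ 1.739; 3 = 1121 / 681 ≈ 1.646.
|Δ from 1.618|: 1 0.081; 2 0.121; 3 0.028.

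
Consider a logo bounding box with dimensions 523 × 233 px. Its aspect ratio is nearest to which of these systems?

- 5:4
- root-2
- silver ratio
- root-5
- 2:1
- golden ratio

523/233 ≈ 2.245. Nearest candidates are root-5 (2.236, off by 0.009) and silver ratio (2.414, off by 0.169).

root-5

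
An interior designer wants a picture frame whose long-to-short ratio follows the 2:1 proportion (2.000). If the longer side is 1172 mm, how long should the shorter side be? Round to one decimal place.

586.0 mm

2:1 = 2.00000.
Shorter side = 1172 ÷ 2.00000 ≈ 586.000 → 586.0 mm.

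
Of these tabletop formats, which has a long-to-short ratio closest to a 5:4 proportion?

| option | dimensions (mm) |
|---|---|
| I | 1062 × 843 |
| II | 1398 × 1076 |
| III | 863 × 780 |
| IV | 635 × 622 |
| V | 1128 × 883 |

I

Target 5:4 ≈ 1.250.
I: 1.260 (Δ0.010)  II: 1.299 (Δ0.049)  III: 1.106 (Δ0.144)  IV: 1.021 (Δ0.229)  V: 1.277 (Δ0.027)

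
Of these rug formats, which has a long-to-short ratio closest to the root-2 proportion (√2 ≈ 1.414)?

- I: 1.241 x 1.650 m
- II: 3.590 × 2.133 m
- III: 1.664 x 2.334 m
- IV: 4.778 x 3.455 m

III

Target root-2 ≈ 1.414.
I: 1.330 (Δ0.084)  II: 1.683 (Δ0.269)  III: 1.403 (Δ0.011)  IV: 1.383 (Δ0.031)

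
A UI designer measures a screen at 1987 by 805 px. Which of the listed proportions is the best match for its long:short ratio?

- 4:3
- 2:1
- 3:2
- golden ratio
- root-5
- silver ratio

silver ratio

1987/805 ≈ 2.468. Nearest candidates are silver ratio (2.414, off by 0.054) and root-5 (2.236, off by 0.232).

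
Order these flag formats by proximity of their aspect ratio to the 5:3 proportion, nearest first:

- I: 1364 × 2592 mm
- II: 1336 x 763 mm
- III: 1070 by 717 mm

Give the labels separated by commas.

II, III, I

Ratios: I = 2592 / 1364 ≈ 1.900; II = 1336 / 763 ≈ 1.751; III = 1070 / 717 ≈ 1.492.
|Δ from 1.667|: I 0.233; II 0.084; III 0.175.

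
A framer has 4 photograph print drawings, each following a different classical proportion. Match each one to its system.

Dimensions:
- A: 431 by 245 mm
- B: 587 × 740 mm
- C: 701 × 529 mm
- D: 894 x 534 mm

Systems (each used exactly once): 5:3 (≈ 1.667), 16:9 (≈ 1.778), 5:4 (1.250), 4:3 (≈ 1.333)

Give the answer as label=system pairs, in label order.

Ratios: A ≈ 1.759; B ≈ 1.261; C ≈ 1.325; D ≈ 1.674.
Targets: 5:3 ≈ 1.667; 16:9 ≈ 1.778; 5:4 ≈ 1.250; 4:3 ≈ 1.333.

A=16:9, B=5:4, C=4:3, D=5:3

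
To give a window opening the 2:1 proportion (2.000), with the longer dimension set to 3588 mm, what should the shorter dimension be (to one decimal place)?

2:1 = 2.00000.
Shorter side = 3588 ÷ 2.00000 ≈ 1794.000 → 1794.0 mm.

1794.0 mm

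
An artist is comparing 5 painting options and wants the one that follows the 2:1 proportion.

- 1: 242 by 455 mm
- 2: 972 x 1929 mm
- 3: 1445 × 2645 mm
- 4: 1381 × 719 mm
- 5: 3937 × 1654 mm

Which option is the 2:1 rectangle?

2

Ratios (long/short): 1 ≈ 1.880; 2 ≈ 1.985; 3 ≈ 1.830; 4 ≈ 1.921; 5 ≈ 2.380.
2:1 ≈ 2.000; option 2 is nearest (Δ 0.015).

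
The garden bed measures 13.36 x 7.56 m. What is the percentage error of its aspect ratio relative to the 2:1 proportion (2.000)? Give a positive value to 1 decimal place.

11.6%

Ratio = 13.36 / 7.56 ≈ 1.7672.
Ideal 2:1 = 2.0000. |1.7672 − 2.0000| / 2.0000 ≈ 11.64% → 11.6%.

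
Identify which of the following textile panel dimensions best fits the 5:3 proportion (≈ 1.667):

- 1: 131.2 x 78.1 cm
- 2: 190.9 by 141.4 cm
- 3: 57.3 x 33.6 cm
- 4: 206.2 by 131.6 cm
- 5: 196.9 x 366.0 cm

Target 5:3 ≈ 1.667.
1: 1.680 (Δ0.013)  2: 1.350 (Δ0.317)  3: 1.705 (Δ0.038)  4: 1.567 (Δ0.100)  5: 1.859 (Δ0.192)

1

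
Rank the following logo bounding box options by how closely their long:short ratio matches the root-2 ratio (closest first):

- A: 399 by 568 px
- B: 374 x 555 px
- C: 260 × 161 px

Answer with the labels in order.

A, B, C

Ratios: A = 568 / 399 ≈ 1.424; B = 555 / 374 ≈ 1.484; C = 260 / 161 ≈ 1.615.
|Δ from 1.414|: A 0.010; B 0.070; C 0.201.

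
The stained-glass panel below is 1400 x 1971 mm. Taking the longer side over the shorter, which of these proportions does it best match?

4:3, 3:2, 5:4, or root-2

Ratio = 1971 / 1400 ≈ 1.408.
Distances: 4:3 1.333 (Δ 0.075); 3:2 1.500 (Δ 0.092); 5:4 1.250 (Δ 0.158); root-2 1.414 (Δ 0.006).

root-2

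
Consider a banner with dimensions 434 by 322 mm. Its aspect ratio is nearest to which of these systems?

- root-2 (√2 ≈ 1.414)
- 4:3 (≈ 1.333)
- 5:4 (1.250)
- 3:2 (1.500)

Ratio = 434 / 322 ≈ 1.348.
Distances: root-2 1.414 (Δ 0.066); 4:3 1.333 (Δ 0.015); 5:4 1.250 (Δ 0.098); 3:2 1.500 (Δ 0.152).

4:3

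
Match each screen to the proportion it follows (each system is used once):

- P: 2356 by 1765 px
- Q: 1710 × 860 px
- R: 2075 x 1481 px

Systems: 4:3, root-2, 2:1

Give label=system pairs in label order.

P = 2356/1765 ≈ 1.335 → 4:3 (1.333)
Q = 1710/860 ≈ 1.988 → 2:1 (2.000)
R = 2075/1481 ≈ 1.401 → root-2 (1.414)

P=4:3, Q=2:1, R=root-2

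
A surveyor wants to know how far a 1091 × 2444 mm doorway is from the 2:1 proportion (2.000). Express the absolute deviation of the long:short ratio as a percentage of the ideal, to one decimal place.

12.0%

Ratio = 2444 / 1091 ≈ 2.2401.
Ideal 2:1 = 2.0000. |2.2401 − 2.0000| / 2.0000 ≈ 12.00% → 12.0%.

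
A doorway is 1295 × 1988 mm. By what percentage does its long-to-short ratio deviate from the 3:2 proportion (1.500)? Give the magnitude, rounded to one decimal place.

Ratio = 1988 / 1295 ≈ 1.5351.
Ideal 3:2 = 1.5000. |1.5351 − 1.5000| / 1.5000 ≈ 2.34% → 2.3%.

2.3%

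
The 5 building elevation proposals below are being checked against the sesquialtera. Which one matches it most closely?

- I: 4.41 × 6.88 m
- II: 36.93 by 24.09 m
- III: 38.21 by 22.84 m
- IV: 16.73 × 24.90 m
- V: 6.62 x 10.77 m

Target 3:2 ≈ 1.500.
I: 1.560 (Δ0.060)  II: 1.533 (Δ0.033)  III: 1.673 (Δ0.173)  IV: 1.488 (Δ0.012)  V: 1.627 (Δ0.127)

IV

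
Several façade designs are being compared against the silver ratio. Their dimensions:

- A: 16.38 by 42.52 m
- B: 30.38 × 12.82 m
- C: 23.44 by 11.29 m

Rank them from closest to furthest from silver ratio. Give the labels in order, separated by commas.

B, A, C

A: 42.52/16.38 ≈ 2.596 → |2.596 − 2.414| = 0.182
B: 30.38/12.82 ≈ 2.370 → |2.370 − 2.414| = 0.044
C: 23.44/11.29 ≈ 2.076 → |2.076 − 2.414| = 0.338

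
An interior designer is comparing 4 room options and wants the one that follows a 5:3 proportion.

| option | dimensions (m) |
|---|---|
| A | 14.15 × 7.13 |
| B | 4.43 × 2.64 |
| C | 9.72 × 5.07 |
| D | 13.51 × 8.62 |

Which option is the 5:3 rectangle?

B

Target 5:3 ≈ 1.667.
A: 1.985 (Δ0.318)  B: 1.678 (Δ0.011)  C: 1.917 (Δ0.250)  D: 1.567 (Δ0.100)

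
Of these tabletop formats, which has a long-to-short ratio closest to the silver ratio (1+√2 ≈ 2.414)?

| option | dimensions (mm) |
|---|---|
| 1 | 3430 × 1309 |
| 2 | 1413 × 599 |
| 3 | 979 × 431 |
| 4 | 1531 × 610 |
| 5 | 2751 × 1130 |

5

Target silver ratio ≈ 2.414.
1: 2.620 (Δ0.206)  2: 2.359 (Δ0.055)  3: 2.271 (Δ0.143)  4: 2.510 (Δ0.096)  5: 2.435 (Δ0.021)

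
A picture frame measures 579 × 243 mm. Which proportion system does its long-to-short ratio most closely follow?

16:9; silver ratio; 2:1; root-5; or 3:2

silver ratio

Ratio = 579 / 243 ≈ 2.383.
Distances: 16:9 1.778 (Δ 0.605); silver ratio 2.414 (Δ 0.031); 2:1 2.000 (Δ 0.383); root-5 2.236 (Δ 0.147); 3:2 1.500 (Δ 0.883).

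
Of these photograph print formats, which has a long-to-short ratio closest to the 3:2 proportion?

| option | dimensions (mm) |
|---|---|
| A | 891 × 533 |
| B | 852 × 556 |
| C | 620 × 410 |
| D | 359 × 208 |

Target 3:2 ≈ 1.500.
A: 1.672 (Δ0.172)  B: 1.532 (Δ0.032)  C: 1.512 (Δ0.012)  D: 1.726 (Δ0.226)

C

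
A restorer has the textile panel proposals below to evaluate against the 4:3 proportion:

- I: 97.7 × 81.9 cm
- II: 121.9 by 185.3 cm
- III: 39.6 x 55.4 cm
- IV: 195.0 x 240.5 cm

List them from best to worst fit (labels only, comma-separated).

III, IV, I, II

Ratios: I = 97.7 / 81.9 ≈ 1.193; II = 185.3 / 121.9 ≈ 1.520; III = 55.4 / 39.6 ≈ 1.399; IV = 240.5 / 195.0 ≈ 1.233.
|Δ from 1.333|: I 0.140; II 0.187; III 0.066; IV 0.100.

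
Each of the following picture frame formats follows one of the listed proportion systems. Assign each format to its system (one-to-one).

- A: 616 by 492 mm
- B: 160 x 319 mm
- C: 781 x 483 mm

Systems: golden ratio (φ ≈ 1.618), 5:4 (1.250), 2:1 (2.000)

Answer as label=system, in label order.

A = 616/492 ≈ 1.252 → 5:4 (1.250)
B = 319/160 ≈ 1.994 → 2:1 (2.000)
C = 781/483 ≈ 1.617 → golden ratio (1.618)

A=5:4, B=2:1, C=golden ratio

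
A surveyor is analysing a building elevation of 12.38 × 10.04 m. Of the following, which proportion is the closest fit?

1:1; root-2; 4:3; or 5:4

12.38/10.04 ≈ 1.233. Nearest candidates are 5:4 (1.250, off by 0.017) and 4:3 (1.333, off by 0.100).

5:4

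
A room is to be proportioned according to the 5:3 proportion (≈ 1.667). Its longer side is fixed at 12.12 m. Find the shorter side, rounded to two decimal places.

7.27 m

5:3 ≈ 1.66667.
Shorter side = 12.12 ÷ 1.66667 ≈ 7.2720 → 7.27 m.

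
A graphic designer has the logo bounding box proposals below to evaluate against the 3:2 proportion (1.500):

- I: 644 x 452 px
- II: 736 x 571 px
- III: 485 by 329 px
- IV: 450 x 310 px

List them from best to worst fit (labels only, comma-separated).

III, IV, I, II

I: 644/452 ≈ 1.425 → |1.425 − 1.500| = 0.075
II: 736/571 ≈ 1.289 → |1.289 − 1.500| = 0.211
III: 485/329 ≈ 1.474 → |1.474 − 1.500| = 0.026
IV: 450/310 ≈ 1.452 → |1.452 − 1.500| = 0.048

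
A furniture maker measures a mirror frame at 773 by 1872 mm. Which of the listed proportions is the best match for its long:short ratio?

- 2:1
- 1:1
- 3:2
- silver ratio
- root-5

silver ratio

Ratio = 1872 / 773 ≈ 2.422.
Distances: 2:1 2.000 (Δ 0.422); 1:1 1.000 (Δ 1.422); 3:2 1.500 (Δ 0.922); silver ratio 2.414 (Δ 0.008); root-5 2.236 (Δ 0.186).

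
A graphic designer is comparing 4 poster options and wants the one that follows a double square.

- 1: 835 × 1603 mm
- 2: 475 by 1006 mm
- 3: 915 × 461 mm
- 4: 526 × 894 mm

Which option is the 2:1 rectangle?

3

Ratios (long/short): 1 ≈ 1.920; 2 ≈ 2.118; 3 ≈ 1.985; 4 ≈ 1.700.
2:1 ≈ 2.000; option 3 is nearest (Δ 0.015).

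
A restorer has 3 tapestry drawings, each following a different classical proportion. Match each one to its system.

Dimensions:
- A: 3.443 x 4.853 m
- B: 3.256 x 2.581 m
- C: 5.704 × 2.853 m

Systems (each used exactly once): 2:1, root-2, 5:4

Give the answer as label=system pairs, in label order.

A=root-2, B=5:4, C=2:1

Ratios: A ≈ 1.410; B ≈ 1.262; C ≈ 1.999.
Targets: 2:1 ≈ 2.000; root-2 ≈ 1.414; 5:4 ≈ 1.250.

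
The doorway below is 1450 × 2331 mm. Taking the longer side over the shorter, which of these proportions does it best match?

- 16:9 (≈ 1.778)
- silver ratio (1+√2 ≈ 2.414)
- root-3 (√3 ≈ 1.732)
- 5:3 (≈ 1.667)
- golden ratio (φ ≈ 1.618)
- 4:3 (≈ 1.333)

Ratio = 2331 / 1450 ≈ 1.608.
Distances: 16:9 1.778 (Δ 0.170); silver ratio 2.414 (Δ 0.806); root-3 1.732 (Δ 0.124); 5:3 1.667 (Δ 0.059); golden ratio 1.618 (Δ 0.010); 4:3 1.333 (Δ 0.275).

golden ratio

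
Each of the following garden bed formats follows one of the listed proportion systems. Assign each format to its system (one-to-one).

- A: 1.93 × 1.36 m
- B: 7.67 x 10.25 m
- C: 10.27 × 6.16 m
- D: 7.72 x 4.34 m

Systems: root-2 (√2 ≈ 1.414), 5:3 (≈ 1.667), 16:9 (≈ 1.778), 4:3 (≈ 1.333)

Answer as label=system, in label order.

A = 1.93/1.36 ≈ 1.419 → root-2 (1.414)
B = 10.25/7.67 ≈ 1.336 → 4:3 (1.333)
C = 10.27/6.16 ≈ 1.667 → 5:3 (1.667)
D = 7.72/4.34 ≈ 1.779 → 16:9 (1.778)

A=root-2, B=4:3, C=5:3, D=16:9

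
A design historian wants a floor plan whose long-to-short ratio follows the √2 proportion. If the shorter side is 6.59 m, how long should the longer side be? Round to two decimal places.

9.32 m

root-2 ≈ 1.41421.
Longer side = 6.59 × 1.41421 ≈ 9.3196 → 9.32 m.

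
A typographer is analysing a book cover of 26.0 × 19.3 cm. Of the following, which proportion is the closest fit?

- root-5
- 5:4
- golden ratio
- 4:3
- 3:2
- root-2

4:3

Ratio = 26.0 / 19.3 ≈ 1.347.
Distances: root-5 2.236 (Δ 0.889); 5:4 1.250 (Δ 0.097); golden ratio 1.618 (Δ 0.271); 4:3 1.333 (Δ 0.014); 3:2 1.500 (Δ 0.153); root-2 1.414 (Δ 0.067).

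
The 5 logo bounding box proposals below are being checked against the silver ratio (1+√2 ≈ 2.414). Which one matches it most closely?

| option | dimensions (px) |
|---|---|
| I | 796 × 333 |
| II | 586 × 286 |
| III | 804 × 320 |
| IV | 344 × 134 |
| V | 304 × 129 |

I

Target silver ratio ≈ 2.414.
I: 2.390 (Δ0.024)  II: 2.049 (Δ0.365)  III: 2.513 (Δ0.099)  IV: 2.567 (Δ0.153)  V: 2.357 (Δ0.057)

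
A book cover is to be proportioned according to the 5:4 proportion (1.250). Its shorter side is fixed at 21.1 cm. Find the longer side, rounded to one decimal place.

5:4 = 1.25000.
Longer side = 21.1 × 1.25000 ≈ 26.375 → 26.4 cm.

26.4 cm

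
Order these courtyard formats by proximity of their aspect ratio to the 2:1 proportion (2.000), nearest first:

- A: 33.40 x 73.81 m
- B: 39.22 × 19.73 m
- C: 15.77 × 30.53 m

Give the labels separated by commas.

Ratios: A = 73.81 / 33.40 ≈ 2.210; B = 39.22 / 19.73 ≈ 1.988; C = 30.53 / 15.77 ≈ 1.936.
|Δ from 2.000|: A 0.210; B 0.012; C 0.064.

B, C, A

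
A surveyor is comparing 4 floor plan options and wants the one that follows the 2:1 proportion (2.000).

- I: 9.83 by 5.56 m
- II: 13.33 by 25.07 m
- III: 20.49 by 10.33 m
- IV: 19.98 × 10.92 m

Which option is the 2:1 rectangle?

III

Ratios (long/short): I ≈ 1.768; II ≈ 1.881; III ≈ 1.984; IV ≈ 1.830.
2:1 ≈ 2.000; option III is nearest (Δ 0.016).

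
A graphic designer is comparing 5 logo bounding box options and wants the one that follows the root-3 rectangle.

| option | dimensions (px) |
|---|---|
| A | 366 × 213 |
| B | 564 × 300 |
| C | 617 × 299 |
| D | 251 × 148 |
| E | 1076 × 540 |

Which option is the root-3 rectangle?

A

Target root-3 ≈ 1.732.
A: 1.718 (Δ0.014)  B: 1.880 (Δ0.148)  C: 2.064 (Δ0.332)  D: 1.696 (Δ0.036)  E: 1.993 (Δ0.261)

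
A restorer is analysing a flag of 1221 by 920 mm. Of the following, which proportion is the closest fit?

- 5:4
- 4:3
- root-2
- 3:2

1221/920 ≈ 1.327. Nearest candidates are 4:3 (1.333, off by 0.006) and 5:4 (1.250, off by 0.077).

4:3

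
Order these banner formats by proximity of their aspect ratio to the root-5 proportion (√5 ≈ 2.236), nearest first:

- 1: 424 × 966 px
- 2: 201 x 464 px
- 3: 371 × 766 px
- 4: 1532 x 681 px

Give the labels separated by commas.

4, 1, 2, 3

1: 966/424 ≈ 2.278 → |2.278 − 2.236| = 0.042
2: 464/201 ≈ 2.308 → |2.308 − 2.236| = 0.072
3: 766/371 ≈ 2.065 → |2.065 − 2.236| = 0.171
4: 1532/681 ≈ 2.250 → |2.250 − 2.236| = 0.014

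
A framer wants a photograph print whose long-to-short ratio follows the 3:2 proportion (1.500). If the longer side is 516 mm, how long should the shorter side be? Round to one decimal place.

344.0 mm

3:2 = 1.50000.
Shorter side = 516 ÷ 1.50000 ≈ 344.000 → 344.0 mm.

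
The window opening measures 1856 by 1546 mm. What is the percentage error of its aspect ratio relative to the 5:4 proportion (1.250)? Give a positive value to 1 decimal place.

Ratio = 1856 / 1546 ≈ 1.2005.
Ideal 5:4 = 1.2500. |1.2005 − 1.2500| / 1.2500 ≈ 3.96% → 4.0%.

4.0%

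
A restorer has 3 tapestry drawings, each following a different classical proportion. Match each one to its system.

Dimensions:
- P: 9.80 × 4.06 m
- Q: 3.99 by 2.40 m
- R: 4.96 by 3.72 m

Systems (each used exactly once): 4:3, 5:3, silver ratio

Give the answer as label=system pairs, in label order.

P = 9.80/4.06 ≈ 2.414 → silver ratio (2.414)
Q = 3.99/2.40 ≈ 1.663 → 5:3 (1.667)
R = 4.96/3.72 ≈ 1.333 → 4:3 (1.333)

P=silver ratio, Q=5:3, R=4:3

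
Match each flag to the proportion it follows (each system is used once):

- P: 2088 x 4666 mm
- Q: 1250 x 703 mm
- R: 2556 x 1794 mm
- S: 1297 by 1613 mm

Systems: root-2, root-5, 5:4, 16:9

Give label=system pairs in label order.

P=root-5, Q=16:9, R=root-2, S=5:4

Ratios: P ≈ 2.235; Q ≈ 1.778; R ≈ 1.425; S ≈ 1.244.
Targets: root-2 ≈ 1.414; root-5 ≈ 2.236; 5:4 ≈ 1.250; 16:9 ≈ 1.778.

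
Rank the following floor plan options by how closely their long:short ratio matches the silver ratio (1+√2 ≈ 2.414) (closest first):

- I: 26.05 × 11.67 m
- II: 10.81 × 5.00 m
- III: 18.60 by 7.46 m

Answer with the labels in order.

I: 26.05/11.67 ≈ 2.232 → |2.232 − 2.414| = 0.182
II: 10.81/5.00 ≈ 2.162 → |2.162 − 2.414| = 0.252
III: 18.60/7.46 ≈ 2.493 → |2.493 − 2.414| = 0.079

III, I, II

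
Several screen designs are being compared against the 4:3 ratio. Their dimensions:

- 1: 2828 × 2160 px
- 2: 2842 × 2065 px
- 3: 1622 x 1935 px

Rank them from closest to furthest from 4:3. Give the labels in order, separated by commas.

1, 2, 3

1: 2828/2160 ≈ 1.309 → |1.309 − 1.333| = 0.024
2: 2842/2065 ≈ 1.376 → |1.376 − 1.333| = 0.043
3: 1935/1622 ≈ 1.193 → |1.193 − 1.333| = 0.140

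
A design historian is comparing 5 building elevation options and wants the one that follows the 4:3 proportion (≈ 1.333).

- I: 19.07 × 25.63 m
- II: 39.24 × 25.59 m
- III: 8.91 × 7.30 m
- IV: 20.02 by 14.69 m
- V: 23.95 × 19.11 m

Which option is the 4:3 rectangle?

I

Target 4:3 ≈ 1.333.
I: 1.344 (Δ0.011)  II: 1.533 (Δ0.200)  III: 1.221 (Δ0.112)  IV: 1.363 (Δ0.030)  V: 1.253 (Δ0.080)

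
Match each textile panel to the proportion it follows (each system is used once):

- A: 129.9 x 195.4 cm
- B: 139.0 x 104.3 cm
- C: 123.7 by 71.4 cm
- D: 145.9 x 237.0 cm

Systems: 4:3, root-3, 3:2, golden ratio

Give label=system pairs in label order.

A = 195.4/129.9 ≈ 1.504 → 3:2 (1.500)
B = 139.0/104.3 ≈ 1.333 → 4:3 (1.333)
C = 123.7/71.4 ≈ 1.732 → root-3 (1.732)
D = 237.0/145.9 ≈ 1.624 → golden ratio (1.618)

A=3:2, B=4:3, C=root-3, D=golden ratio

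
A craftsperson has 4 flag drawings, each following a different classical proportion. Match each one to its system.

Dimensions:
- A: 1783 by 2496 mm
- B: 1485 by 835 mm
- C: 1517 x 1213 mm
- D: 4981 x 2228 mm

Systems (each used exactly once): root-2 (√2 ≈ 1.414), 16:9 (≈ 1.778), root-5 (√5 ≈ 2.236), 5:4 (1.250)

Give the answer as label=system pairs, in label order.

A=root-2, B=16:9, C=5:4, D=root-5

Ratios: A ≈ 1.400; B ≈ 1.778; C ≈ 1.251; D ≈ 2.236.
Targets: root-2 ≈ 1.414; 16:9 ≈ 1.778; root-5 ≈ 2.236; 5:4 ≈ 1.250.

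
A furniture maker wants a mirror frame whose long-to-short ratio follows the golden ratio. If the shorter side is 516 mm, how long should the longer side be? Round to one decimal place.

golden ratio ≈ 1.61803.
Longer side = 516 × 1.61803 ≈ 834.903 → 834.9 mm.

834.9 mm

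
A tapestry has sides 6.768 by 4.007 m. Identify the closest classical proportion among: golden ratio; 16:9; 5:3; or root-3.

6.768/4.007 ≈ 1.689. Nearest candidates are 5:3 (1.667, off by 0.022) and root-3 (1.732, off by 0.043).

5:3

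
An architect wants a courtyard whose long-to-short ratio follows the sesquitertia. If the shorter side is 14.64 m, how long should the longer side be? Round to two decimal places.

19.52 m

4:3 ≈ 1.33333.
Longer side = 14.64 × 1.33333 ≈ 19.5200 → 19.52 m.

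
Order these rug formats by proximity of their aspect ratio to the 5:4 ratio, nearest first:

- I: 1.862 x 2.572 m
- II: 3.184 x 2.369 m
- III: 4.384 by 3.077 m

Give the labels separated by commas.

Ratios: I = 2.572 / 1.862 ≈ 1.381; II = 3.184 / 2.369 ≈ 1.344; III = 4.384 / 3.077 ≈ 1.425.
|Δ from 1.250|: I 0.131; II 0.094; III 0.175.

II, I, III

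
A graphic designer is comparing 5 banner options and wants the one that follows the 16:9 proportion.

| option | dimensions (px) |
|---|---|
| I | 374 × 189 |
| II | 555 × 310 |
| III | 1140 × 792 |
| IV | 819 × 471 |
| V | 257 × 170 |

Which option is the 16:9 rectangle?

II

Target 16:9 ≈ 1.778.
I: 1.979 (Δ0.201)  II: 1.790 (Δ0.012)  III: 1.439 (Δ0.339)  IV: 1.739 (Δ0.039)  V: 1.512 (Δ0.266)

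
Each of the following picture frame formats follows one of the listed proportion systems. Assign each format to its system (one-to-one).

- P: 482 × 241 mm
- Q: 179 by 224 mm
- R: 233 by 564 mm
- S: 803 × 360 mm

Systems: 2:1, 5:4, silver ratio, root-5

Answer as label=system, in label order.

P = 482/241 ≈ 2.000 → 2:1 (2.000)
Q = 224/179 ≈ 1.251 → 5:4 (1.250)
R = 564/233 ≈ 2.421 → silver ratio (2.414)
S = 803/360 ≈ 2.231 → root-5 (2.236)

P=2:1, Q=5:4, R=silver ratio, S=root-5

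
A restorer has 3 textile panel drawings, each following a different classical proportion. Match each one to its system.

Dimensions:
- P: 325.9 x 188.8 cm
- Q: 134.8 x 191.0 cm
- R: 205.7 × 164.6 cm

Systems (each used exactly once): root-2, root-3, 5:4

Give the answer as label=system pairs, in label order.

P=root-3, Q=root-2, R=5:4

Ratios: P ≈ 1.726; Q ≈ 1.417; R ≈ 1.250.
Targets: root-2 ≈ 1.414; root-3 ≈ 1.732; 5:4 ≈ 1.250.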